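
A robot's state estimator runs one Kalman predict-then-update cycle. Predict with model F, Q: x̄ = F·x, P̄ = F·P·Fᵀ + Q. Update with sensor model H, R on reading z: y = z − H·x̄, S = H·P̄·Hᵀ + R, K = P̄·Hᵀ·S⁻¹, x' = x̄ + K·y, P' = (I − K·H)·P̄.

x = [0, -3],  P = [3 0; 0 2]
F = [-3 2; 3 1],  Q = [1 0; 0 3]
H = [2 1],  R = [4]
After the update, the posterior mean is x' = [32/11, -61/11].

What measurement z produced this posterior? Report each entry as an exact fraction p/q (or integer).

x̄ = F·x = [-6, -3]
P̄ = F·P·Fᵀ + Q = [36 -23; -23 32]
S = H·P̄·Hᵀ + R = [88]
K = P̄·Hᵀ·S⁻¹ = [49/88; -7/44]
x' − x̄ = [98/11, -28/11] = K·y
y = (KᵀK)⁻¹·Kᵀ·(x' − x̄) = [16]
z = y + H·x̄ = [16] + [-15] = [1]

z = [1]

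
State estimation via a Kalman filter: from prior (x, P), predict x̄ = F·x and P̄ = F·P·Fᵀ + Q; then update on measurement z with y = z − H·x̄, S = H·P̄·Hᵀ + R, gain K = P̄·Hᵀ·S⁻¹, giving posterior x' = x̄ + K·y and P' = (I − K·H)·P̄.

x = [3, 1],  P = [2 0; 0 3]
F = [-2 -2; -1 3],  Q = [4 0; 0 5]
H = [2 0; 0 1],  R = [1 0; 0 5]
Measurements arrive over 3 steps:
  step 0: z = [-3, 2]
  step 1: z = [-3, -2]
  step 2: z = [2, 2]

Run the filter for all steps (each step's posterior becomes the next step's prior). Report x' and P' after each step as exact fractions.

step 0: x' = [-4780/2999, 3208/2999], P' = [740/2999 -70/2999; -70/2999 12570/2999]
step 1: x' = [-179039/133839, 194885/535356], P' = [32558/133839 -18415/267678; -18415/267678 4045045/1070712]
step 2: x' = [1784152940/1728773013, 1361350192/576257671], P' = [420239516/1728773013 -39091170/576257671; -39091170/576257671 2175178955/576257671]

step 0: x̄ = F·x = [-8, 0]
step 0: P̄ = F·P·Fᵀ + Q = [24 -14; -14 34]
step 0: y = z − H·x̄ = [13, 2]
step 0: S = H·P̄·Hᵀ + R = [97 -28; -28 39]
step 0: K = P̄·Hᵀ·S⁻¹ = [1480/2999 -14/2999; -140/2999 2514/2999]
step 0: x' = x̄ + K·y = [-4780/2999, 3208/2999]
step 0: P' = (I − K·H)·P̄ = [740/2999 -70/2999; -70/2999 12570/2999]
step 1: x̄ = F·x = [3144/2999, 14404/2999]
step 1: P̄ = F·P·Fᵀ + Q = [64676/2999 -73660/2999; -73660/2999 129285/2999]
step 1: y = z − H·x̄ = [-15285/2999, -20402/2999]
step 1: S = H·P̄·Hᵀ + R = [261703/2999 -147320/2999; -147320/2999 144280/2999]
step 1: K = P̄·Hᵀ·S⁻¹ = [65116/133839 -3683/267678; -18415/133839 809009/1070712]
step 1: x' = x̄ + K·y = [-179039/133839, 194885/535356]
step 1: P' = (I − K·H)·P̄ = [32558/133839 -18415/267678; -18415/267678 4045045/1070712]
step 2: x̄ = F·x = [57919/29742, 1300811/535356]
step 2: P̄ = F·P·Fᵀ + Q = [193663/9914 -1303039/59484; -1303039/59484 42461389/1070712]
step 2: y = z − H·x̄ = [-28177/14871, -230099/535356]
step 2: S = H·P̄·Hᵀ + R = [392283/4957 -1303039/29742; -1303039/29742 47814949/1070712]
step 2: K = P̄·Hᵀ·S⁻¹ = [840479032/1728773013 -7818234/576257671; -78182340/576257671 435035791/576257671]
step 2: x' = x̄ + K·y = [1784152940/1728773013, 1361350192/576257671]
step 2: P' = (I − K·H)·P̄ = [420239516/1728773013 -39091170/576257671; -39091170/576257671 2175178955/576257671]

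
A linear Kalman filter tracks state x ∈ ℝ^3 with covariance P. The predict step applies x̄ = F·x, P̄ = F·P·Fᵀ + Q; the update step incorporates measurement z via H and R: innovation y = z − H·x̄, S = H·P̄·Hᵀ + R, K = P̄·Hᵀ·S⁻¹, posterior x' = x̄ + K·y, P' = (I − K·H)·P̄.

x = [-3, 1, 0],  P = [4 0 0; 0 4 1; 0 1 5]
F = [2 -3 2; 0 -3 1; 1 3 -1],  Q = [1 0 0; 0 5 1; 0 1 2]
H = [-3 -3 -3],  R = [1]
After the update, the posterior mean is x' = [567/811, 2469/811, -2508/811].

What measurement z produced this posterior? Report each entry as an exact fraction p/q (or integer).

z = [-2]

x̄ = F·x = [-9, -3, 0]
P̄ = F·P·Fᵀ + Q = [61 37 -29; 37 40 -34; -29 -34 41]
S = H·P̄·Hᵀ + R = [811]
K = P̄·Hᵀ·S⁻¹ = [-207/811; -129/811; 66/811]
x' − x̄ = [7866/811, 4902/811, -2508/811] = K·y
y = (KᵀK)⁻¹·Kᵀ·(x' − x̄) = [-38]
z = y + H·x̄ = [-38] + [36] = [-2]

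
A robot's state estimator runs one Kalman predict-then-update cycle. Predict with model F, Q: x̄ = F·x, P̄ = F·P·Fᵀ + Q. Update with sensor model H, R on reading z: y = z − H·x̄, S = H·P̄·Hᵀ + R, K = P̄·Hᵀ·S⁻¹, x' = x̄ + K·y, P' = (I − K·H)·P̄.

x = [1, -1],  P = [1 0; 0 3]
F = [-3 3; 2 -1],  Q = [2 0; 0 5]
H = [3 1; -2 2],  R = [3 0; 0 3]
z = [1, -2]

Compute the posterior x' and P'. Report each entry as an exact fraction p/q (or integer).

x' = [2646/5515, -2311/5515]
P' = [1269/5515 186/5515; 186/5515 3039/5515]

x̄ = F·x = [-6, 3]
P̄ = F·P·Fᵀ + Q = [38 -15; -15 12]
y = z − H·x̄ = [16, -20]
S = H·P̄·Hᵀ + R = [267 -264; -264 323]
K = P̄·Hᵀ·S⁻¹ = [1331/5515 -722/5515; 1199/5515 1902/5515]
x' = x̄ + K·y = [2646/5515, -2311/5515]
P' = (I − K·H)·P̄ = [1269/5515 186/5515; 186/5515 3039/5515]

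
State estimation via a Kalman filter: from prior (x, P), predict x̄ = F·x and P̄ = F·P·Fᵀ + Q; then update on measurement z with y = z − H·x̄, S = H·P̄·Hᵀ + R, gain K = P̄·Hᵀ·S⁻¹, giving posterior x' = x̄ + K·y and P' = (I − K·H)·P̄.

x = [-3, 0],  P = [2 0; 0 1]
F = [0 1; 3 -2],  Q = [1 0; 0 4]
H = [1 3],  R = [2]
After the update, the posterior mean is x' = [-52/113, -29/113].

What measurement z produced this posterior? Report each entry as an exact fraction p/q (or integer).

x̄ = F·x = [0, -9]
P̄ = F·P·Fᵀ + Q = [2 -2; -2 26]
S = H·P̄·Hᵀ + R = [226]
K = P̄·Hᵀ·S⁻¹ = [-2/113; 38/113]
x' − x̄ = [-52/113, 988/113] = K·y
y = (KᵀK)⁻¹·Kᵀ·(x' − x̄) = [26]
z = y + H·x̄ = [26] + [-27] = [-1]

z = [-1]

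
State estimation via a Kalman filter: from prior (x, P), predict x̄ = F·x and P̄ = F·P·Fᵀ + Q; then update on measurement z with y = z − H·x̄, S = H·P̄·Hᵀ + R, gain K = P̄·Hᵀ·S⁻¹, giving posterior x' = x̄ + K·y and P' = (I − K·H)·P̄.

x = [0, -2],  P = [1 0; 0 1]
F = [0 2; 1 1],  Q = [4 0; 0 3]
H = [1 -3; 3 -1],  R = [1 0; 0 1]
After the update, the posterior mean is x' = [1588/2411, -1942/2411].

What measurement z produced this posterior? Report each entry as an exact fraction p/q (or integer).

z = [3, 3]

x̄ = F·x = [-4, -2]
P̄ = F·P·Fᵀ + Q = [8 2; 2 5]
S = H·P̄·Hᵀ + R = [42 19; 19 66]
K = P̄·Hᵀ·S⁻¹ = [-286/2411 886/2411; -877/2411 289/2411]
x' − x̄ = [11232/2411, 2880/2411] = K·y
y = (KᵀK)⁻¹·Kᵀ·(x' − x̄) = [1, 13]
z = y + H·x̄ = [1, 13] + [2, -10] = [3, 3]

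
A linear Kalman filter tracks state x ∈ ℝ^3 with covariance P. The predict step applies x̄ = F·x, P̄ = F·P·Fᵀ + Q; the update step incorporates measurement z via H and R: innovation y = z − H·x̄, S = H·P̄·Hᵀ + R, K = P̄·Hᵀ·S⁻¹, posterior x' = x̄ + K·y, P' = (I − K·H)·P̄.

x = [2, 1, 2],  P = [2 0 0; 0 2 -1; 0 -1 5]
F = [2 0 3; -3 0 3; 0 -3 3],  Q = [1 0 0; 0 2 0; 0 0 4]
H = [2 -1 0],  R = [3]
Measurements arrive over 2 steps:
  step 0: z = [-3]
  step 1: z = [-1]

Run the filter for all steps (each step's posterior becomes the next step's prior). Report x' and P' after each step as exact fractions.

step 0: x̄ = F·x = [10, 0, 3]
step 0: P̄ = F·P·Fᵀ + Q = [54 33 54; 33 65 54; 54 54 85]
step 0: y = z − H·x̄ = [-23]
step 0: S = H·P̄·Hᵀ + R = [152]
step 0: K = P̄·Hᵀ·S⁻¹ = [75/152; 1/152; 27/76]
step 0: x' = x̄ + K·y = [-205/152, -23/152, -393/76]
step 0: P' = (I − K·H)·P̄ = [2583/152 4941/152 2079/76; 4941/152 9879/152 4077/76; 2079/76 4077/76 2501/38]
step 1: x̄ = F·x = [-346/19, -1743/152, -2289/152]
step 1: P̄ = F·P·Fᵀ + Q = [18802/19 7758/19 1494/19; 7758/19 38743/152 23697/152; 1494/19 23697/152 32783/152]
step 1: y = z − H·x̄ = [3641/152]
step 1: S = H·P̄·Hᵀ + R = [392607/152]
step 1: K = P̄·Hᵀ·S⁻¹ = [238768/392607; 85385/392607; 23/43623]
step 1: x' = x̄ + K·y = [-1430144/392607, -2456758/392607, -656377/43623]
step 1: P' = (I − K·H)·P̄ = [13448794/392607 26181284/392607 3394016/43623; 26181284/392607 52106413/392607 6787963/43623; 3394016/43623 6787963/43623 1045386/4847]

step 0: x' = [-205/152, -23/152, -393/76], P' = [2583/152 4941/152 2079/76; 4941/152 9879/152 4077/76; 2079/76 4077/76 2501/38]
step 1: x' = [-1430144/392607, -2456758/392607, -656377/43623], P' = [13448794/392607 26181284/392607 3394016/43623; 26181284/392607 52106413/392607 6787963/43623; 3394016/43623 6787963/43623 1045386/4847]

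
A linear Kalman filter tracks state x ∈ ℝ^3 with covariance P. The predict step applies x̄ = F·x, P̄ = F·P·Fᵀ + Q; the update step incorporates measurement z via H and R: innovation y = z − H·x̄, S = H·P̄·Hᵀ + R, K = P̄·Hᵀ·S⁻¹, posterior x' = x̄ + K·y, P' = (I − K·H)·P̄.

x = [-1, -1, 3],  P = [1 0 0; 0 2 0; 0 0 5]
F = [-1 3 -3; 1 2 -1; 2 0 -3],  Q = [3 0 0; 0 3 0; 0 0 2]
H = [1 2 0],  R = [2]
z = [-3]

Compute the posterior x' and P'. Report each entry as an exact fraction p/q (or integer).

x̄ = F·x = [-11, -6, -11]
P̄ = F·P·Fᵀ + Q = [67 26 43; 26 17 17; 43 17 51]
y = z − H·x̄ = [20]
S = H·P̄·Hᵀ + R = [241]
K = P̄·Hᵀ·S⁻¹ = [119/241; 60/241; 77/241]
x' = x̄ + K·y = [-271/241, -246/241, -1111/241]
P' = (I − K·H)·P̄ = [1986/241 -874/241 1200/241; -874/241 497/241 -523/241; 1200/241 -523/241 6362/241]

x' = [-271/241, -246/241, -1111/241]
P' = [1986/241 -874/241 1200/241; -874/241 497/241 -523/241; 1200/241 -523/241 6362/241]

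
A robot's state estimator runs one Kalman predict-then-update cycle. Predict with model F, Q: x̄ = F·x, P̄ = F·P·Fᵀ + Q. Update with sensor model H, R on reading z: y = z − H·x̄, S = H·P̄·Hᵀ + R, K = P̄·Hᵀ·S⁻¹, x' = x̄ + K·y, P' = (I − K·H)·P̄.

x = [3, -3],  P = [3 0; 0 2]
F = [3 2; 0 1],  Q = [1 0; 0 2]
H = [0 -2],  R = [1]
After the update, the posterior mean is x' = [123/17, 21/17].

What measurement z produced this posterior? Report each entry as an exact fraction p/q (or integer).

z = [-3]

x̄ = F·x = [3, -3]
P̄ = F·P·Fᵀ + Q = [36 4; 4 4]
S = H·P̄·Hᵀ + R = [17]
K = P̄·Hᵀ·S⁻¹ = [-8/17; -8/17]
x' − x̄ = [72/17, 72/17] = K·y
y = (KᵀK)⁻¹·Kᵀ·(x' − x̄) = [-9]
z = y + H·x̄ = [-9] + [6] = [-3]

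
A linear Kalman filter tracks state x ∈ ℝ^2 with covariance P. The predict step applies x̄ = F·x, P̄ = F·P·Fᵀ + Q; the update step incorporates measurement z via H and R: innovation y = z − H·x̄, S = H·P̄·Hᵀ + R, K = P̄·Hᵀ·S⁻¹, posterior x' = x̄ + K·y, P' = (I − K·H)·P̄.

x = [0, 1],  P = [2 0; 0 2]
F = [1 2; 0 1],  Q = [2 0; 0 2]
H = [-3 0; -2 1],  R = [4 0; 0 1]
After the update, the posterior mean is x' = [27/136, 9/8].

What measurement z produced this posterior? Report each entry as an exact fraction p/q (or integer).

z = [-1, 1]

x̄ = F·x = [2, 1]
P̄ = F·P·Fᵀ + Q = [12 4; 4 4]
S = H·P̄·Hᵀ + R = [112 60; 60 37]
K = P̄·Hᵀ·S⁻¹ = [-33/136 -5/34; -3/8 1/2]
x' − x̄ = [-245/136, 1/8] = K·y
y = (KᵀK)⁻¹·Kᵀ·(x' − x̄) = [5, 4]
z = y + H·x̄ = [5, 4] + [-6, -3] = [-1, 1]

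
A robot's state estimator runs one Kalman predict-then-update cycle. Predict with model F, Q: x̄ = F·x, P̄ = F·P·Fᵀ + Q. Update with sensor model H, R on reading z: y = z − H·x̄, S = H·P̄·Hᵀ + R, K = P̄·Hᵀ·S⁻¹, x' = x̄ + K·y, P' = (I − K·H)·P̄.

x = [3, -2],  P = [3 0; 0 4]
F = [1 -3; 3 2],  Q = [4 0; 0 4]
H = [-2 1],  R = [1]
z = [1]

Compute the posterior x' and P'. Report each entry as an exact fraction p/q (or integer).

x̄ = F·x = [9, 5]
P̄ = F·P·Fᵀ + Q = [43 -15; -15 47]
y = z − H·x̄ = [14]
S = H·P̄·Hᵀ + R = [280]
K = P̄·Hᵀ·S⁻¹ = [-101/280; 11/40]
x' = x̄ + K·y = [79/20, 177/20]
P' = (I − K·H)·P̄ = [1839/280 511/40; 511/40 1033/40]

x' = [79/20, 177/20]
P' = [1839/280 511/40; 511/40 1033/40]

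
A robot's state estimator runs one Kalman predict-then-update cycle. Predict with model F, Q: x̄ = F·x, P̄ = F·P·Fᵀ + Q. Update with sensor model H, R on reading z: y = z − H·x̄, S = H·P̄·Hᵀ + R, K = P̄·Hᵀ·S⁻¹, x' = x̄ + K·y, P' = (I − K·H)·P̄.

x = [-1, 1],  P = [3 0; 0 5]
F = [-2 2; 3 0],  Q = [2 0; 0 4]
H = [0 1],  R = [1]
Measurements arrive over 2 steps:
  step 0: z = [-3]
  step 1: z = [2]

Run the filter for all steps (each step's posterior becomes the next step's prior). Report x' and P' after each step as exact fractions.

step 0: x' = [4, -3], P' = [191/8 -9/16; -9/16 31/32]
step 1: x' = [-12896/1759, 3598/1759], P' = [14243/1759 -1173/1759; -1173/1759 1751/1759]

step 0: x̄ = F·x = [4, -3]
step 0: P̄ = F·P·Fᵀ + Q = [34 -18; -18 31]
step 0: y = z − H·x̄ = [0]
step 0: S = H·P̄·Hᵀ + R = [32]
step 0: K = P̄·Hᵀ·S⁻¹ = [-9/16; 31/32]
step 0: x' = x̄ + K·y = [4, -3]
step 0: P' = (I − K·H)·P̄ = [191/8 -9/16; -9/16 31/32]
step 1: x̄ = F·x = [-14, 12]
step 1: P̄ = F·P·Fᵀ + Q = [847/8 -1173/8; -1173/8 1751/8]
step 1: y = z − H·x̄ = [-10]
step 1: S = H·P̄·Hᵀ + R = [1759/8]
step 1: K = P̄·Hᵀ·S⁻¹ = [-1173/1759; 1751/1759]
step 1: x' = x̄ + K·y = [-12896/1759, 3598/1759]
step 1: P' = (I − K·H)·P̄ = [14243/1759 -1173/1759; -1173/1759 1751/1759]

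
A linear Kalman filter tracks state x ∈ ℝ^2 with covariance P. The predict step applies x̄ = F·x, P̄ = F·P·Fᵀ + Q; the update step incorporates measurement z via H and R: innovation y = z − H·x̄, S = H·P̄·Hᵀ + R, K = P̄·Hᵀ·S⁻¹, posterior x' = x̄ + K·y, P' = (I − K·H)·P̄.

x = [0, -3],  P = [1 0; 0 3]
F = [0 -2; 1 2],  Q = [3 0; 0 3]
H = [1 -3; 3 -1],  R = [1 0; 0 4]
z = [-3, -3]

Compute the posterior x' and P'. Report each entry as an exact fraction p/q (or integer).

x̄ = F·x = [6, -6]
P̄ = F·P·Fᵀ + Q = [15 -12; -12 16]
y = z − H·x̄ = [-27, -27]
S = H·P̄·Hᵀ + R = [232 213; 213 227]
K = P̄·Hᵀ·S⁻¹ = [-564/7295 2361/7295; -2544/7295 716/7295]
x' = x̄ + K·y = [-4749/7295, 5586/7295]
P' = (I − K·H)·P̄ = [3612/7295 1392/7295; 1392/7295 1312/7295]

x' = [-4749/7295, 5586/7295]
P' = [3612/7295 1392/7295; 1392/7295 1312/7295]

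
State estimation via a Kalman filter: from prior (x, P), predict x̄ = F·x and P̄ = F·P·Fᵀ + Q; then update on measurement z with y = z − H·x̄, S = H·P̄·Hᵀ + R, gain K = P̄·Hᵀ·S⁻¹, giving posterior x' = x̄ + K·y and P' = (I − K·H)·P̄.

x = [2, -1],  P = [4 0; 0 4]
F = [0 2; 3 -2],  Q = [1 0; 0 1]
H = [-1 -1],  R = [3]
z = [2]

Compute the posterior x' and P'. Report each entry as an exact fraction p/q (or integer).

x̄ = F·x = [-2, 8]
P̄ = F·P·Fᵀ + Q = [17 -16; -16 53]
y = z − H·x̄ = [8]
S = H·P̄·Hᵀ + R = [41]
K = P̄·Hᵀ·S⁻¹ = [-1/41; -37/41]
x' = x̄ + K·y = [-90/41, 32/41]
P' = (I − K·H)·P̄ = [696/41 -693/41; -693/41 804/41]

x' = [-90/41, 32/41]
P' = [696/41 -693/41; -693/41 804/41]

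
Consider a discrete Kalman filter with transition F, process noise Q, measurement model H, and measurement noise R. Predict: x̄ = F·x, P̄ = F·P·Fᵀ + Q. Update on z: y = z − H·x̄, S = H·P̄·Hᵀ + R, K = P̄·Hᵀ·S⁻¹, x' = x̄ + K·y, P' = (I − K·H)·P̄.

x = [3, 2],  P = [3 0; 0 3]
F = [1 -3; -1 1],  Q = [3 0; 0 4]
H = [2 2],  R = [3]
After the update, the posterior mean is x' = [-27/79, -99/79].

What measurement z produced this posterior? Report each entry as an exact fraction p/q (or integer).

x̄ = F·x = [-3, -1]
P̄ = F·P·Fᵀ + Q = [33 -12; -12 10]
S = H·P̄·Hᵀ + R = [79]
K = P̄·Hᵀ·S⁻¹ = [42/79; -4/79]
x' − x̄ = [210/79, -20/79] = K·y
y = (KᵀK)⁻¹·Kᵀ·(x' − x̄) = [5]
z = y + H·x̄ = [5] + [-8] = [-3]

z = [-3]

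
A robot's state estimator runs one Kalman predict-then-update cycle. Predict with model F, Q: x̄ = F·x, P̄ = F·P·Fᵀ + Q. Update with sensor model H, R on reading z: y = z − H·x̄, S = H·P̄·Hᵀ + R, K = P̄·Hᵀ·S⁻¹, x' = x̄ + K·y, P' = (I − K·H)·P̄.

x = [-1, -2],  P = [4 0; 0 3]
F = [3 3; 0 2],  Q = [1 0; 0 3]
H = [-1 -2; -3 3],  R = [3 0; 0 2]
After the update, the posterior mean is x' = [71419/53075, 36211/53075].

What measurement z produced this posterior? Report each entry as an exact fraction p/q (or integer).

x̄ = F·x = [-9, -4]
P̄ = F·P·Fᵀ + Q = [64 18; 18 15]
S = H·P̄·Hᵀ + R = [199 156; 156 389]
K = P̄·Hᵀ·S⁻¹ = [-17372/53075 -11862/53075; -17268/53075 5697/53075]
x' − x̄ = [549094/53075, 248511/53075] = K·y
y = (KᵀK)⁻¹·Kᵀ·(x' − x̄) = [-20, -17]
z = y + H·x̄ = [-20, -17] + [17, 15] = [-3, -2]

z = [-3, -2]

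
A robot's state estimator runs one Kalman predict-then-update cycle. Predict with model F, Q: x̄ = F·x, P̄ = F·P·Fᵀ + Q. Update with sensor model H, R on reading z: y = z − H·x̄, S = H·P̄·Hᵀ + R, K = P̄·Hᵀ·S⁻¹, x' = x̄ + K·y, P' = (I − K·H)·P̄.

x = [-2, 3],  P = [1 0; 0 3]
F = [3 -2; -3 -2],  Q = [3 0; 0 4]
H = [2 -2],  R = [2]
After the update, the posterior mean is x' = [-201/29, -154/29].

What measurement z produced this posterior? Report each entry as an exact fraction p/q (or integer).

x̄ = F·x = [-12, 0]
P̄ = F·P·Fᵀ + Q = [24 3; 3 25]
S = H·P̄·Hᵀ + R = [174]
K = P̄·Hᵀ·S⁻¹ = [7/29; -22/87]
x' − x̄ = [147/29, -154/29] = K·y
y = (KᵀK)⁻¹·Kᵀ·(x' − x̄) = [21]
z = y + H·x̄ = [21] + [-24] = [-3]

z = [-3]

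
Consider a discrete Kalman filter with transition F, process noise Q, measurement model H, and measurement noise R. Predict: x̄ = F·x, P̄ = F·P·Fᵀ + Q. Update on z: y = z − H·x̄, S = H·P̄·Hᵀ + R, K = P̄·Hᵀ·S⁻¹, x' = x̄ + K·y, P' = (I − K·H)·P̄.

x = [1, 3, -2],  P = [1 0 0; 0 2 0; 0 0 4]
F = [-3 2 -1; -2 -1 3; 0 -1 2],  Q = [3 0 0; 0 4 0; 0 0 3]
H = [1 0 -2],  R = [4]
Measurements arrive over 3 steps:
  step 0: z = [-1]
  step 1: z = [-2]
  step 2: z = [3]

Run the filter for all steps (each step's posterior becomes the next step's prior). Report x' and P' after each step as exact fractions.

step 0: x' = [-1, -13/4, -1/4], P' = [48/5 43/5 21/5; 43/5 879/40 203/40; 21/5 203/40 111/40]
step 1: x' = [3196/9719, 37134/9719, 11857/9719], P' = [130936/9719 153690/9719 55162/9719; 153690/9719 393033/9719 78801/9719; 55162/9719 78801/9719 31987/9719]
step 2: x' = [16174/5709, 163237/816387, -186785/1632774], P' = [8785/519 138520/5709 85201/11418; 138520/5709 50241394/816387 10224176/816387; 85201/11418 10224176/816387 13775353/3265548]

step 0: x̄ = F·x = [5, -11, -7]
step 0: P̄ = F·P·Fᵀ + Q = [24 -10 -12; -10 46 26; -12 26 21]
step 0: y = z − H·x̄ = [-20]
step 0: S = H·P̄·Hᵀ + R = [160]
step 0: K = P̄·Hᵀ·S⁻¹ = [3/10; -31/80; -27/80]
step 0: x' = x̄ + K·y = [-1, -13/4, -1/4]
step 0: P' = (I − K·H)·P̄ = [48/5 43/5 21/5; 43/5 879/40 203/40; 21/5 203/40 111/40]
step 1: x̄ = F·x = [-13/4, 9/2, 11/4]
step 1: P̄ = F·P·Fᵀ + Q = [3271/40 57/20 -941/40; 57/20 429/10 273/20; -941/40 273/20 631/40]
step 1: y = z − H·x̄ = [27/4]
step 1: S = H·P̄·Hᵀ + R = [9719/40]
step 1: K = P̄·Hᵀ·S⁻¹ = [5153/9719; -978/9719; -2203/9719]
step 1: x' = x̄ + K·y = [3196/9719, 37134/9719, 11857/9719]
step 1: P' = (I − K·H)·P̄ = [130936/9719 153690/9719 55162/9719; 153690/9719 393033/9719 78801/9719; 55162/9719 78801/9719 31987/9719]
step 2: x̄ = F·x = [52823/9719, -7955/9719, -13420/9719]
step 2: P̄ = F·P·Fᵀ + Q = [983188/9719 -84628/9719 -325937/9719; -84628/9719 723546/9719 277682/9719; -325937/9719 277682/9719 234934/9719]
step 2: y = z − H·x̄ = [-50506/9719]
step 2: S = H·P̄·Hᵀ + R = [3265548/9719]
step 2: K = P̄·Hᵀ·S⁻¹ = [5717/11418; -159998/816387; -795805/3265548]
step 2: x' = x̄ + K·y = [16174/5709, 163237/816387, -186785/1632774]
step 2: P' = (I − K·H)·P̄ = [8785/519 138520/5709 85201/11418; 138520/5709 50241394/816387 10224176/816387; 85201/11418 10224176/816387 13775353/3265548]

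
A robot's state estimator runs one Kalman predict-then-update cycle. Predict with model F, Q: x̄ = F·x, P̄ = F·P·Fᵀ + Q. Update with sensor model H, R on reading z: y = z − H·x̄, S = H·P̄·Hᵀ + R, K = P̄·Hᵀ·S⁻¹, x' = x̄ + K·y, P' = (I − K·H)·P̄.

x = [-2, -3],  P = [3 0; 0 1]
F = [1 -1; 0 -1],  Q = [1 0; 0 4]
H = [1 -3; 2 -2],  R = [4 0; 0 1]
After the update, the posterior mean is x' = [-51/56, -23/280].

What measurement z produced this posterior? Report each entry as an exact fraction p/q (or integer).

x̄ = F·x = [1, 3]
P̄ = F·P·Fᵀ + Q = [5 1; 1 5]
S = H·P̄·Hᵀ + R = [48 32; 32 33]
K = P̄·Hᵀ·S⁻¹ = [-19/56 4/7; -103/280 4/35]
x' − x̄ = [-107/56, -863/280] = K·y
y = (KᵀK)⁻¹·Kᵀ·(x' − x̄) = [9, 2]
z = y + H·x̄ = [9, 2] + [-8, -4] = [1, -2]

z = [1, -2]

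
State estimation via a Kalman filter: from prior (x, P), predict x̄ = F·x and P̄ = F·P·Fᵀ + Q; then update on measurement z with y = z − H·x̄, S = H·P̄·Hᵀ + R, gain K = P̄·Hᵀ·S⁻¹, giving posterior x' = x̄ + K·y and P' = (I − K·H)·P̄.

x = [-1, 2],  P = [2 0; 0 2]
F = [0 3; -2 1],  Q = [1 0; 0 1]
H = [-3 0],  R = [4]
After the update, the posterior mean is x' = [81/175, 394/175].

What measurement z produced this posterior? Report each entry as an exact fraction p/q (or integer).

x̄ = F·x = [6, 4]
P̄ = F·P·Fᵀ + Q = [19 6; 6 11]
S = H·P̄·Hᵀ + R = [175]
K = P̄·Hᵀ·S⁻¹ = [-57/175; -18/175]
x' − x̄ = [-969/175, -306/175] = K·y
y = (KᵀK)⁻¹·Kᵀ·(x' − x̄) = [17]
z = y + H·x̄ = [17] + [-18] = [-1]

z = [-1]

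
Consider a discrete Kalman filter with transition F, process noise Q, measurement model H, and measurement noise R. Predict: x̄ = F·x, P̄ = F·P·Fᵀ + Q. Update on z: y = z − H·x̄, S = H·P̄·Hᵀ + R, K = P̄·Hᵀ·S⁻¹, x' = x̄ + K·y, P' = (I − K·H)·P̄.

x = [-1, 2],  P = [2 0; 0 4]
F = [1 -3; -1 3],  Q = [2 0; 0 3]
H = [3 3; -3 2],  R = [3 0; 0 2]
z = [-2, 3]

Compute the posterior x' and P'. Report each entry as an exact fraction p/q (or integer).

x' = [-1695/1964, 935/3928]
P' = [255/1964 -19/3928; -19/3928 1511/7856]

x̄ = F·x = [-7, 7]
P̄ = F·P·Fᵀ + Q = [40 -38; -38 41]
y = z − H·x̄ = [-2, -32]
S = H·P̄·Hᵀ + R = [48 0; 0 982]
K = P̄·Hᵀ·S⁻¹ = [1/8 -98/491; 3/16 98/491]
x' = x̄ + K·y = [-1695/1964, 935/3928]
P' = (I − K·H)·P̄ = [255/1964 -19/3928; -19/3928 1511/7856]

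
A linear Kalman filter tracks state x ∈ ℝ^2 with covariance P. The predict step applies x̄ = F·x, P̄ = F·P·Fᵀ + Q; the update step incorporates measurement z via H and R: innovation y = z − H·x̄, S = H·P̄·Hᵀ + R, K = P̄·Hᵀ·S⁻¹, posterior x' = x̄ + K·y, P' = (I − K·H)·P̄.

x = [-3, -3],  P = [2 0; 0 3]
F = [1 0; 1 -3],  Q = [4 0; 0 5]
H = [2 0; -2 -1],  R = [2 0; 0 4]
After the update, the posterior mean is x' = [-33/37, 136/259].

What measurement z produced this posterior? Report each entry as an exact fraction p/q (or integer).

z = [-1, 2]

x̄ = F·x = [-3, 6]
P̄ = F·P·Fᵀ + Q = [6 2; 2 34]
S = H·P̄·Hᵀ + R = [26 -28; -28 70]
K = P̄·Hᵀ·S⁻¹ = [16/37 -1/37; -28/37 -219/259]
x' − x̄ = [78/37, -1418/259] = K·y
y = (KᵀK)⁻¹·Kᵀ·(x' − x̄) = [5, 2]
z = y + H·x̄ = [5, 2] + [-6, 0] = [-1, 2]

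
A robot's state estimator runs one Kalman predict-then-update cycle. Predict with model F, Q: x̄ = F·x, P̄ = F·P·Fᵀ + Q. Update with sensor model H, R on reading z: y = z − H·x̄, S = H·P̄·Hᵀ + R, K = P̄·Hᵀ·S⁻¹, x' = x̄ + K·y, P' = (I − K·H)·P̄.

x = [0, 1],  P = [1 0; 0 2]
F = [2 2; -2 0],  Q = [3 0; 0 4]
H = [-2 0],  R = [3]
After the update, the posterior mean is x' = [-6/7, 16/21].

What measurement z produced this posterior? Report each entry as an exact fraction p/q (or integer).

z = [2]

x̄ = F·x = [2, 0]
P̄ = F·P·Fᵀ + Q = [15 -4; -4 8]
S = H·P̄·Hᵀ + R = [63]
K = P̄·Hᵀ·S⁻¹ = [-10/21; 8/63]
x' − x̄ = [-20/7, 16/21] = K·y
y = (KᵀK)⁻¹·Kᵀ·(x' − x̄) = [6]
z = y + H·x̄ = [6] + [-4] = [2]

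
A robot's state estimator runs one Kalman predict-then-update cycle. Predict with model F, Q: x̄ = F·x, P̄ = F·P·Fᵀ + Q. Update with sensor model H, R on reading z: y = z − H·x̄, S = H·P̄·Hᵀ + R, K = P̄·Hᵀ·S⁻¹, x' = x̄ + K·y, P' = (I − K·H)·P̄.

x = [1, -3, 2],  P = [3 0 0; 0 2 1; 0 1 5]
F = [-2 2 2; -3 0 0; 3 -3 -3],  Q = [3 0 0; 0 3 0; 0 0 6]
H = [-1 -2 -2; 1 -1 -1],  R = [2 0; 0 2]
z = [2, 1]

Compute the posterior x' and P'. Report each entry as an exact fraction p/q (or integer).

x' = [-716/7979, -153/101, 4236/7979]
P' = [8472/7979 99/101 -9603/7979; 99/101 2001/202 -1989/202; -9603/7979 -1989/202 163239/15958]

x̄ = F·x = [-4, -3, 6]
P̄ = F·P·Fᵀ + Q = [51 18 -72; 18 30 -27; -72 -27 114]
y = z − H·x̄ = [4, 8]
S = H·P̄·Hᵀ + R = [197 183; 183 251]
K = P̄·Hᵀ·S⁻¹ = [-2454/7979 5127/7979; -111/202 93/202; 3495/15958 -12657/15958]
x' = x̄ + K·y = [-716/7979, -153/101, 4236/7979]
P' = (I − K·H)·P̄ = [8472/7979 99/101 -9603/7979; 99/101 2001/202 -1989/202; -9603/7979 -1989/202 163239/15958]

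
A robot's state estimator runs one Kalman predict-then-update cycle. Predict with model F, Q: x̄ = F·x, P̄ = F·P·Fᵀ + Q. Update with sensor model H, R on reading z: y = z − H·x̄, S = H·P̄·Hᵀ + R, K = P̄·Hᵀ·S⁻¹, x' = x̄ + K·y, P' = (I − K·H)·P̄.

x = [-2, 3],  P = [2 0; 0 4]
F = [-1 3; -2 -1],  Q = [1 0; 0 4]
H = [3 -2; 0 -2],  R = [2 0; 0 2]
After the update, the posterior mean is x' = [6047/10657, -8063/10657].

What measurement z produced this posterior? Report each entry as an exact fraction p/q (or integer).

x̄ = F·x = [11, 1]
P̄ = F·P·Fᵀ + Q = [39 -8; -8 16]
S = H·P̄·Hᵀ + R = [513 112; 112 66]
K = P̄·Hᵀ·S⁻¹ = [3493/10657 -3344/10657; -56/10657 -5072/10657]
x' − x̄ = [-111180/10657, -18720/10657] = K·y
y = (KᵀK)⁻¹·Kᵀ·(x' − x̄) = [-28, 4]
z = y + H·x̄ = [-28, 4] + [31, -2] = [3, 2]

z = [3, 2]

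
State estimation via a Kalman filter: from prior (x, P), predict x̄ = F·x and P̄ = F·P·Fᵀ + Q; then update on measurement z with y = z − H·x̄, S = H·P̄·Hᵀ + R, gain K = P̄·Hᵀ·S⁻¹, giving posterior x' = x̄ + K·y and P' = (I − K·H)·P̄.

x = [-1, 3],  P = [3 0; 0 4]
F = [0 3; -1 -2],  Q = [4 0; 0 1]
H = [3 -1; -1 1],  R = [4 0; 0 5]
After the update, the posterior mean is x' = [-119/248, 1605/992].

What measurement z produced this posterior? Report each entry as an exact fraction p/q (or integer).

z = [-3, 3]

x̄ = F·x = [9, -5]
P̄ = F·P·Fᵀ + Q = [40 -24; -24 20]
S = H·P̄·Hᵀ + R = [528 -236; -236 113]
K = P̄·Hᵀ·S⁻¹ = [73/248 3/62; -3/992 95/248]
x' − x̄ = [-2351/248, 6565/992] = K·y
y = (KᵀK)⁻¹·Kᵀ·(x' − x̄) = [-35, 17]
z = y + H·x̄ = [-35, 17] + [32, -14] = [-3, 3]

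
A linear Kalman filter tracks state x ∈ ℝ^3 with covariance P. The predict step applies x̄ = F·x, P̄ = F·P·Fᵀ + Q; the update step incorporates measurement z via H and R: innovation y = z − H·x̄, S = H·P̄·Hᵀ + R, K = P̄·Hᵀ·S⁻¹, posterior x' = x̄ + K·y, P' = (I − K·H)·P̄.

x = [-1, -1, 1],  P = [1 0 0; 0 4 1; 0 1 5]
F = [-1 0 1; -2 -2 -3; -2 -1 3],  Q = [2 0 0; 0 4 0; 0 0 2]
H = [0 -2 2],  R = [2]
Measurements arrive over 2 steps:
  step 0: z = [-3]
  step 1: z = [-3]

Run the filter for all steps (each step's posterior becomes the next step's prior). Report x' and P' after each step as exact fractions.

step 0: x' = [407/405, 214/45, 265/81], P' = [1318/405 131/45 242/81; 131/45 67/5 118/9; 242/81 118/9 1079/81]
step 1: x' = [-34217/59111, -680131/531999, -1467646/531999], P' = [275643/59111 300173/59111 303422/59111; 300173/59111 6724657/531999 6518545/531999; 303422/59111 6518545/531999 6578230/531999]

step 0: x̄ = F·x = [2, 1, 6]
step 0: P̄ = F·P·Fᵀ + Q = [8 -15 16; -15 81 -36; 16 -36 49]
step 0: y = z − H·x̄ = [-13]
step 0: S = H·P̄·Hᵀ + R = [810]
step 0: K = P̄·Hᵀ·S⁻¹ = [31/405; -13/45; 17/81]
step 0: x' = x̄ + K·y = [407/405, 214/45, 265/81]
step 0: P' = (I − K·H)·P̄ = [1318/405 131/45 242/81; 131/45 67/5 118/9; 242/81 118/9 1079/81]
step 1: x̄ = F·x = [34/15, -8641/405, 247/81]
step 1: P̄ = F·P·Fᵀ + Q = [63/5 -763/15 64/3; -763/15 164827/405 -8257/81; 64/3 -8257/81 3680/81]
step 1: y = z − H·x̄ = [-6989/135]
step 1: S = H·P̄·Hᵀ + R = [118222/45]
step 1: K = P̄·Hᵀ·S⁻¹ = [3249/59111; -68704/177333; 19895/177333]
step 1: x' = x̄ + K·y = [-34217/59111, -680131/531999, -1467646/531999]
step 1: P' = (I − K·H)·P̄ = [275643/59111 300173/59111 303422/59111; 300173/59111 6724657/531999 6518545/531999; 303422/59111 6518545/531999 6578230/531999]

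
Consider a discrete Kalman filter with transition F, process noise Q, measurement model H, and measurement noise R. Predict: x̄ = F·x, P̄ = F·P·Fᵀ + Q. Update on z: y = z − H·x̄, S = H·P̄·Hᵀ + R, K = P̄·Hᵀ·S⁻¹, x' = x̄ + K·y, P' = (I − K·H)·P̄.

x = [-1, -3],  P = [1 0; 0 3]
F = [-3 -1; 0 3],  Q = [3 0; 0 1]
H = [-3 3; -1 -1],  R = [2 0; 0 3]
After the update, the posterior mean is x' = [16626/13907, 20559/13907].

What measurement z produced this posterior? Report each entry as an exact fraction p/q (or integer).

x̄ = F·x = [6, -9]
P̄ = F·P·Fᵀ + Q = [15 -9; -9 28]
S = H·P̄·Hᵀ + R = [551 -39; -39 28]
K = P̄·Hᵀ·S⁻¹ = [-2250/13907 -6114/13907; 2367/13907 -6140/13907]
x' − x̄ = [-66816/13907, 145722/13907] = K·y
y = (KᵀK)⁻¹·Kᵀ·(x' − x̄) = [46, -6]
z = y + H·x̄ = [46, -6] + [-45, 3] = [1, -3]

z = [1, -3]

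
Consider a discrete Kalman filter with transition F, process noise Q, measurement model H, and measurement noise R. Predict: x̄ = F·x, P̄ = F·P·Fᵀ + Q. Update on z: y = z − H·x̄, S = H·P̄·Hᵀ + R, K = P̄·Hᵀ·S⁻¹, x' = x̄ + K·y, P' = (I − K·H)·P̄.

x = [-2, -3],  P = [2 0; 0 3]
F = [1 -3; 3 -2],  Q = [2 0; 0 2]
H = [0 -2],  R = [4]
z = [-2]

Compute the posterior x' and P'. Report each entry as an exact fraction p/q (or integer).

x̄ = F·x = [7, 0]
P̄ = F·P·Fᵀ + Q = [31 24; 24 32]
y = z − H·x̄ = [-2]
S = H·P̄·Hᵀ + R = [132]
K = P̄·Hᵀ·S⁻¹ = [-4/11; -16/33]
x' = x̄ + K·y = [85/11, 32/33]
P' = (I − K·H)·P̄ = [149/11 8/11; 8/11 32/33]

x' = [85/11, 32/33]
P' = [149/11 8/11; 8/11 32/33]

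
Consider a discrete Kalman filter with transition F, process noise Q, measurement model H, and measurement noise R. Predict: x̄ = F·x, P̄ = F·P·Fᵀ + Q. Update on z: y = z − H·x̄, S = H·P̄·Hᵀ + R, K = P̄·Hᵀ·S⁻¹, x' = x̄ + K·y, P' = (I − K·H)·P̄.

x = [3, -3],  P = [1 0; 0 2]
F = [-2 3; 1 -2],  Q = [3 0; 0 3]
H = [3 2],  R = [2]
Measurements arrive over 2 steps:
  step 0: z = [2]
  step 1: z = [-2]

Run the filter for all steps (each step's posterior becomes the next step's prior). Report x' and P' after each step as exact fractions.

step 0: x' = [-242/107, 441/107], P' = [466/107 -652/107; -652/107 960/107]
step 1: x' = [-4204/20641, -13206/20641], P' = [114962/20641 -161298/20641; -161298/20641 706543/61923]

step 0: x̄ = F·x = [-15, 9]
step 0: P̄ = F·P·Fᵀ + Q = [25 -14; -14 12]
step 0: y = z − H·x̄ = [29]
step 0: S = H·P̄·Hᵀ + R = [107]
step 0: K = P̄·Hᵀ·S⁻¹ = [47/107; -18/107]
step 0: x' = x̄ + K·y = [-242/107, 441/107]
step 0: P' = (I − K·H)·P̄ = [466/107 -652/107; -652/107 960/107]
step 1: x̄ = F·x = [1807/107, -1124/107]
step 1: P̄ = F·P·Fᵀ + Q = [18649/107 -11256/107; -11256/107 7235/107]
step 1: y = z − H·x̄ = [-3387/107]
step 1: S = H·P̄·Hᵀ + R = [61923/107]
step 1: K = P̄·Hᵀ·S⁻¹ = [11145/20641; -19298/61923]
step 1: x' = x̄ + K·y = [-4204/20641, -13206/20641]
step 1: P' = (I − K·H)·P̄ = [114962/20641 -161298/20641; -161298/20641 706543/61923]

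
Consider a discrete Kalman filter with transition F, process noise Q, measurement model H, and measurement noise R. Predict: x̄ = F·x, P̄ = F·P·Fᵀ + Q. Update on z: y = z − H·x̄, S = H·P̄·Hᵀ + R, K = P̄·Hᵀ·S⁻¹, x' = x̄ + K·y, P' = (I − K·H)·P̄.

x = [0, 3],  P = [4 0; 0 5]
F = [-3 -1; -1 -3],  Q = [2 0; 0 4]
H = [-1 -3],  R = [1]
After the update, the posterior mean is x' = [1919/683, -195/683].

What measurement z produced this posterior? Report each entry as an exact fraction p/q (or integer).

x̄ = F·x = [-3, -9]
P̄ = F·P·Fᵀ + Q = [43 27; 27 53]
S = H·P̄·Hᵀ + R = [683]
K = P̄·Hᵀ·S⁻¹ = [-124/683; -186/683]
x' − x̄ = [3968/683, 5952/683] = K·y
y = (KᵀK)⁻¹·Kᵀ·(x' − x̄) = [-32]
z = y + H·x̄ = [-32] + [30] = [-2]

z = [-2]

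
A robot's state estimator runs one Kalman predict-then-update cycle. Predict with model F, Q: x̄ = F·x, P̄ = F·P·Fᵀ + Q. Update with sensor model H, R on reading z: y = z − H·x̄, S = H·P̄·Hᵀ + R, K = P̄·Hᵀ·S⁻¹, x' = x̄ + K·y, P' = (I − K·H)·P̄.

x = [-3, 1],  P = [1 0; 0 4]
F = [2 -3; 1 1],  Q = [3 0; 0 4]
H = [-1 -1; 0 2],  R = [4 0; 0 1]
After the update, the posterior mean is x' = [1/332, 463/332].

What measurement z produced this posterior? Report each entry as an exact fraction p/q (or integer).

z = [-3, 3]

x̄ = F·x = [-9, -2]
P̄ = F·P·Fᵀ + Q = [43 -10; -10 9]
S = H·P̄·Hᵀ + R = [36 2; 2 37]
K = P̄·Hᵀ·S⁻¹ = [-1181/1328 -327/664; 1/1328 323/664]
x' − x̄ = [2989/332, 1127/332] = K·y
y = (KᵀK)⁻¹·Kᵀ·(x' − x̄) = [-14, 7]
z = y + H·x̄ = [-14, 7] + [11, -4] = [-3, 3]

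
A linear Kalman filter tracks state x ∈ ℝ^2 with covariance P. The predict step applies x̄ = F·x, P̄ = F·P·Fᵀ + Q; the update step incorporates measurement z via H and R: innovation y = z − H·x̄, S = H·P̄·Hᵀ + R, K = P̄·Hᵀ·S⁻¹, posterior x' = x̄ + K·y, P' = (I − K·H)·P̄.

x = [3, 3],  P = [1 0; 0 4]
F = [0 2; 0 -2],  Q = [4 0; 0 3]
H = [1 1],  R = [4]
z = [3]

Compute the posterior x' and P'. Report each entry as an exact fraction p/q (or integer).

x' = [78/11, -57/11]
P' = [204/11 -188/11; -188/11 200/11]

x̄ = F·x = [6, -6]
P̄ = F·P·Fᵀ + Q = [20 -16; -16 19]
y = z − H·x̄ = [3]
S = H·P̄·Hᵀ + R = [11]
K = P̄·Hᵀ·S⁻¹ = [4/11; 3/11]
x' = x̄ + K·y = [78/11, -57/11]
P' = (I − K·H)·P̄ = [204/11 -188/11; -188/11 200/11]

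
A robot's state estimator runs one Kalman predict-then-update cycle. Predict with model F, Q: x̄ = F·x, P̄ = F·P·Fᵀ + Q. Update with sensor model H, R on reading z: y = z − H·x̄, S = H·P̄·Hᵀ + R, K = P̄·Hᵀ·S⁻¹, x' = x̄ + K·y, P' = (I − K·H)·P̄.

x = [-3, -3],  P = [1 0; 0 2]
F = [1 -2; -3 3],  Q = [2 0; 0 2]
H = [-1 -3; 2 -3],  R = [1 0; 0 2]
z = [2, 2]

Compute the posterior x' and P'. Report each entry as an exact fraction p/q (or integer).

x̄ = F·x = [3, 0]
P̄ = F·P·Fᵀ + Q = [11 -15; -15 29]
y = z − H·x̄ = [5, -4]
S = H·P̄·Hᵀ + R = [183 284; 284 487]
K = P̄·Hᵀ·S⁻¹ = [-494/1693 521/1693; -1836/8465 -963/8465]
x' = x̄ + K·y = [525/1693, -5328/8465]
P' = (I − K·H)·P̄ = [512/1693 -6/1693; -6/1693 622/8465]

x' = [525/1693, -5328/8465]
P' = [512/1693 -6/1693; -6/1693 622/8465]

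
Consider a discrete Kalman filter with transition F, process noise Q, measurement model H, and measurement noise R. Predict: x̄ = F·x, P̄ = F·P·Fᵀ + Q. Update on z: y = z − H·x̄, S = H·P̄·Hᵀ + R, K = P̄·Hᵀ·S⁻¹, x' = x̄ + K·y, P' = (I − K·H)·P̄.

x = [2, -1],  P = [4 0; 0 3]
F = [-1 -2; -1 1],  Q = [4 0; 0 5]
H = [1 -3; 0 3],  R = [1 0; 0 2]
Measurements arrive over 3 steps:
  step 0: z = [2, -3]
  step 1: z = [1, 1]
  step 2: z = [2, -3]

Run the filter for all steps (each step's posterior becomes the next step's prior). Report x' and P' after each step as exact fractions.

step 0: x̄ = F·x = [0, -3]
step 0: P̄ = F·P·Fᵀ + Q = [20 -2; -2 12]
step 0: y = z − H·x̄ = [-7, 6]
step 0: S = H·P̄·Hᵀ + R = [141 -114; -114 110]
step 0: K = P̄·Hᵀ·S⁻¹ = [1088/1257 353/419; -38/1257 124/419]
step 0: x' = x̄ + K·y = [-1262/1257, -1273/1257]
step 0: P' = (I − K·H)·P̄ = [3206/1257 706/1257; 706/1257 248/1257]
step 1: x̄ = F·x = [3808/1257, -11/1257]
step 1: P̄ = F·P·Fᵀ + Q = [12050/1257 3416/1257; 3416/1257 8327/1257]
step 1: y = z − H·x̄ = [-2584/1257, 430/419]
step 1: S = H·P̄·Hᵀ + R = [67754/1257 -21565/419; -21565/419 25819/419]
step 1: K = P̄·Hᵀ·S⁻¹ = [638482/845329 33954/44491; -2270/44491 12453/44491]
step 1: x' = x̄ + K·y = [100548/44491, 17057/44491]
step 1: P' = (I − K·H)·P̄ = [1928734/845329 22636/44491; 22636/44491 8302/44491]
step 2: x̄ = F·x = [-134662/44491, -83491/44491]
step 2: P̄ = F·P·Fᵀ + Q = [7661338/845329 2043342/845329; 2043342/845329 5452949/845329]
step 2: y = z − H·x̄ = [-26829/44491, 117000/44491]
step 2: S = H·P̄·Hᵀ + R = [45323156/845329 -42946515/845329; -42946515/845329 50767199/845329]
step 2: K = P̄·Hᵀ·S⁻¹ = [403397582/540057811 406464984/540057811; -28631010/540057811 149803833/540057811]
step 2: x' = x̄ + K·y = [-808963960/540057811, -602251621/540057811]
step 2: P' = (I − K·H)·P̄ = [1216327550/540057811 270976656/540057811; 270976656/540057811 99869222/540057811]

step 0: x' = [-1262/1257, -1273/1257], P' = [3206/1257 706/1257; 706/1257 248/1257]
step 1: x' = [100548/44491, 17057/44491], P' = [1928734/845329 22636/44491; 22636/44491 8302/44491]
step 2: x' = [-808963960/540057811, -602251621/540057811], P' = [1216327550/540057811 270976656/540057811; 270976656/540057811 99869222/540057811]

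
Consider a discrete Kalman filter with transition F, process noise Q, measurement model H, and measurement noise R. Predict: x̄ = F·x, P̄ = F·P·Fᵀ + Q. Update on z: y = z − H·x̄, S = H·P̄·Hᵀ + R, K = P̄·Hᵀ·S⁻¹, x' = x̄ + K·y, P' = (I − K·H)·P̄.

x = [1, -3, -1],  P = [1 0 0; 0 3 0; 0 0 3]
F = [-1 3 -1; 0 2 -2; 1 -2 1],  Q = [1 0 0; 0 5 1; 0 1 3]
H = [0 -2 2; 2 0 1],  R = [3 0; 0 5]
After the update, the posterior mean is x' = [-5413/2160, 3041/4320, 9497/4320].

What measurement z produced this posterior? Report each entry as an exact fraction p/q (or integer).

x̄ = F·x = [-9, -4, 6]
P̄ = F·P·Fᵀ + Q = [32 24 -22; 24 29 -17; -22 -17 19]
S = H·P̄·Hᵀ + R = [331 -112; -112 64]
K = P̄·Hᵀ·S⁻¹ = [-37/270 1799/4320; -151/540 -43/8640; 113/540 -211/8640]
x' − x̄ = [14027/2160, 20321/4320, -16423/4320] = K·y
y = (KᵀK)⁻¹·Kᵀ·(x' − x̄) = [-17, 10]
z = y + H·x̄ = [-17, 10] + [20, -12] = [3, -2]

z = [3, -2]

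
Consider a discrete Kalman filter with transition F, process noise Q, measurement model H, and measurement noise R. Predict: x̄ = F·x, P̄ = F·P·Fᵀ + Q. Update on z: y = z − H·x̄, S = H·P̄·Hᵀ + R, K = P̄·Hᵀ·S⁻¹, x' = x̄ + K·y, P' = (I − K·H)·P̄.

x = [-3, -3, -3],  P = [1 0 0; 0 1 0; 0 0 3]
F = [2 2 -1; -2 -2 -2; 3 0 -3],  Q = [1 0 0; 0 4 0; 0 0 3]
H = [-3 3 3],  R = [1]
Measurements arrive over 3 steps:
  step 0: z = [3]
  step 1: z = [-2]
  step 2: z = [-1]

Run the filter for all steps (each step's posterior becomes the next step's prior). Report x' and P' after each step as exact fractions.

step 0: x̄ = F·x = [-9, 18, 0]
step 0: P̄ = F·P·Fᵀ + Q = [12 -2 15; -2 24 12; 15 12 39]
step 0: y = z − H·x̄ = [-78]
step 0: S = H·P̄·Hᵀ + R = [658]
step 0: K = P̄·Hᵀ·S⁻¹ = [3/658; 57/329; 54/329]
step 0: x' = x̄ + K·y = [-3078/329, 1476/329, -4212/329]
step 0: P' = (I − K·H)·P̄ = [7887/658 -829/329 4773/329; -829/329 1398/329 -2208/329; 4773/329 -2208/329 6999/329]
step 1: x̄ = F·x = [144/47, 11628/329, 486/47]
step 1: P̄ = F·P·Fᵀ + Q = [1686/47 -838/47 1425/47; -838/47 64566/329 1437/47; 1425/47 1437/47 3873/94]
step 1: y = z − H·x̄ = [-42724/329]
step 1: S = H·P̄·Hᵀ + R = [1833481/658]
step 1: K = P̄·Hᵀ·S⁻¹ = [-46158/1833481; 482946/1833481; 81837/1833481]
step 1: x' = x̄ + K·y = [11611560/1833481, 2086116/1833481, 8331606/1833481]
step 1: P' = (I − K·H)·P̄ = [62533320/1833481 1187572/1833481 61330362/1833481; 1187572/1833481 5355972/1833481 -4007418/1833481; 61330362/1833481 -4007418/1833481 65365059/1833481]
step 2: x̄ = F·x = [1466442/141037, -44058564/1833481, 9839862/1833481]
step 2: P̄ = F·P·Fᵀ + Q = [703932/10849 -20382578/141037 3883983/141037; -20382578/141037 1008435456/1833481 -14179506/1833481; 3883983/141037 -14179506/1833481 52639338/1833481]
step 2: y = z − H·x̄ = [158013863/1833481]
step 2: S = H·P̄·Hᵀ + R = [14227627321/1833481]
step 2: K = P̄·Hᵀ·S⁻¹ = [-1000338729/14227627321; 3777688392/14227627321; -36095841/14227627321]
step 2: x' = x̄ + K·y = [61721112219/14227627321, -16319608908/14227627321, 73245507399/14227627321]
step 2: P' = (I − K·H)·P̄ = [377372392467/14227627321 4921565854/14227627321 372117380370/14227627321; 4921565854/14227627321 41840770752/14227627321 -35659975434/14227627321; 372117380370/14227627321 -35659975434/14227627321 407765323857/14227627321]

step 0: x' = [-3078/329, 1476/329, -4212/329], P' = [7887/658 -829/329 4773/329; -829/329 1398/329 -2208/329; 4773/329 -2208/329 6999/329]
step 1: x' = [11611560/1833481, 2086116/1833481, 8331606/1833481], P' = [62533320/1833481 1187572/1833481 61330362/1833481; 1187572/1833481 5355972/1833481 -4007418/1833481; 61330362/1833481 -4007418/1833481 65365059/1833481]
step 2: x' = [61721112219/14227627321, -16319608908/14227627321, 73245507399/14227627321], P' = [377372392467/14227627321 4921565854/14227627321 372117380370/14227627321; 4921565854/14227627321 41840770752/14227627321 -35659975434/14227627321; 372117380370/14227627321 -35659975434/14227627321 407765323857/14227627321]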